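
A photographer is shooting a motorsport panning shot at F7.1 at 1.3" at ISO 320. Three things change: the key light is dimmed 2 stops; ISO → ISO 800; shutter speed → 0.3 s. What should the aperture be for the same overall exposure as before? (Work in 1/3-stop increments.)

Scene light: 2 stops darker.
ISO: 320 → 400 → 500 → 640 → 800 — 1 1/3 stops raised (brighter).
Shutter speed: 1.3 → 1 → 0.8 → 0.6 → 0.5 → 0.4 → 0.3 — 2 stops faster (darker).
Net so far: 2 2/3 stops darker. Aperture: f/7.1 → f/6.3 → f/5.6 → f/5 → f/4.5 → f/4 → f/3.5 → f/3.2 → f/2.8.

f/2.8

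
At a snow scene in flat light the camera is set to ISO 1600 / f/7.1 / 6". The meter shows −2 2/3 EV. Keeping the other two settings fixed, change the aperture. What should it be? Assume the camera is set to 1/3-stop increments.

Underexposed by 2 2/3 stops → need 2 2/3 stops brighter.
Aperture: f/7.1 → f/6.3 → f/5.6 → f/5 → f/4.5 → f/4 → f/3.5 → f/3.2 → f/2.8.

f/2.8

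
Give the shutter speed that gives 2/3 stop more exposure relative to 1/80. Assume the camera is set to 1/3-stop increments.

Shutter speed: 1/80 → 1/60 → 1/50 — 2/3 stop slower (brighter).

1/50s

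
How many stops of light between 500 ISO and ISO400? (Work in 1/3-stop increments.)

1/3 stop

500 → 400 — count the steps: 1 third-stops = 1/3 stop.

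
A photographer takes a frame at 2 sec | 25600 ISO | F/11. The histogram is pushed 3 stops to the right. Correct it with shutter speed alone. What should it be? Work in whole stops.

Overexposed by 3 stops → need 3 stops darker.
Shutter speed: 2 → 1 → 1/2 → 1/4.

1/4s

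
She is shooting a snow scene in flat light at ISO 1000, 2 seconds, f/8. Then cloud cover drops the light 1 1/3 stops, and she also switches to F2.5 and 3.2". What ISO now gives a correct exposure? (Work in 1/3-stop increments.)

Scene light: 1 1/3 stops darker.
Aperture: f/8 → f/7.1 → f/6.3 → f/5.6 → f/5 → f/4.5 → f/4 → f/3.5 → f/3.2 → f/2.8 → f/2.5 — 3 1/3 stops larger aperture (brighter).
Shutter speed: 2 → 2.5 → 3.2 — 2/3 stop longer (brighter).
Net so far: 2 2/3 stops brighter. ISO: 1000 → 800 → 640 → 500 → 400 → 320 → 250 → 200 → 160.

ISO 160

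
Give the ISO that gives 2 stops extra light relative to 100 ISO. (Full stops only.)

ISO 400

ISO: 100 → 200 → 400 — 2 stops raised (brighter).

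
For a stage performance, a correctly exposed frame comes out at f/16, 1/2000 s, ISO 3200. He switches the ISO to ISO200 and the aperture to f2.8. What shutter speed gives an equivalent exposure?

1/4000s

ISO: 3200 → 1600 → 800 → 400 → 200 — 4 stops dropped (darker).
Aperture: f/16 → f/11 → f/8 → f/5.6 → f/4 → f/2.8 — 5 stops opened up (brighter).
Net change so far: 1 stop brighter. Offset with the shutter speed: 1/2000 → 1/4000.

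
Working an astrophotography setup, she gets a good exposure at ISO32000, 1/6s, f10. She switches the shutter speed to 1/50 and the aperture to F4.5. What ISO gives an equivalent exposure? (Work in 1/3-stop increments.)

ISO 51200

Shutter speed: 1/6 → 1/8 → 1/10 → 1/13 → 1/15 → 1/20 → 1/25 → 1/30 → 1/40 → 1/50 — 3 stops shorter (darker).
Aperture: f/10 → f/9 → f/8 → f/7.1 → f/6.3 → f/5.6 → f/5 → f/4.5 — 2 1/3 stops opened up (brighter).
Net change so far: 2/3 stop darker. Offset with the ISO: 32000 → 40000 → 51200.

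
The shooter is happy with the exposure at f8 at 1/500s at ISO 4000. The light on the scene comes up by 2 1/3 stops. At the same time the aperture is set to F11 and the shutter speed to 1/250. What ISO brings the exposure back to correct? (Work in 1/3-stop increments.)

ISO 800

Scene light: 2 1/3 stops brighter.
Aperture: f/8 → f/9 → f/10 → f/11 — 1 stop stopped down (darker).
Shutter speed: 1/500 → 1/400 → 1/320 → 1/250 — 1 stop slower (brighter).
Net so far: 2 1/3 stops brighter. ISO: 4000 → 3200 → 2500 → 2000 → 1600 → 1250 → 1000 → 800.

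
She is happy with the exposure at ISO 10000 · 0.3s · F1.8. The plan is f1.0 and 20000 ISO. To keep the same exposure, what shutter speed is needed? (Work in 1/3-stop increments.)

1/20s

Aperture: f/1.8 → f/1.6 → f/1.4 → f/1.2 → f/1.1 → f/1.0 — 1 2/3 stops opened up (brighter).
ISO: 10000 → 12800 → 16000 → 20000 — 1 stop raised (brighter).
Net change so far: 2 2/3 stops brighter. Offset with the shutter speed: 0.3 → 1/4 → 1/5 → 1/6 → 1/8 → 1/10 → 1/13 → 1/15 → 1/20.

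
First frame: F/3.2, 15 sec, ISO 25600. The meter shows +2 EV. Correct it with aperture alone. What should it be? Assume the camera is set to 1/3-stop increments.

f/6.3

Overexposed by 2 stops → need 2 stops darker.
Aperture: f/3.2 → f/3.5 → f/4 → f/4.5 → f/5 → f/5.6 → f/6.3.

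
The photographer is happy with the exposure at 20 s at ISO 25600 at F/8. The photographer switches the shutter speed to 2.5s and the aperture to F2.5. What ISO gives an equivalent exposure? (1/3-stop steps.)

Shutter speed: 20 → 15 → 13 → 10 → 8 → 6 → 5 → 4 → 3.2 → 2.5 — 3 stops faster (darker).
Aperture: f/8 → f/7.1 → f/6.3 → f/5.6 → f/5 → f/4.5 → f/4 → f/3.5 → f/3.2 → f/2.8 → f/2.5 — 3 1/3 stops larger aperture (brighter).
Net change so far: 1/3 stop brighter. Offset with the ISO: 25600 → 20000.

ISO 20000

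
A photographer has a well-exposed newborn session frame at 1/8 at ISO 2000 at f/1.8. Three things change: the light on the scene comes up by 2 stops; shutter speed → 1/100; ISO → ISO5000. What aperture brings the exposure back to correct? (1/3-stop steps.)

f/1.6

Scene light: 2 stops brighter.
Shutter speed: 1/8 → 1/10 → 1/13 → 1/15 → 1/20 → 1/25 → 1/30 → 1/40 → 1/50 → 1/60 → 1/80 → 1/100 — 3 2/3 stops faster (darker).
ISO: 2000 → 2500 → 3200 → 4000 → 5000 — 1 1/3 stops raised (brighter).
Net so far: 1/3 stop darker. Aperture: f/1.8 → f/1.6.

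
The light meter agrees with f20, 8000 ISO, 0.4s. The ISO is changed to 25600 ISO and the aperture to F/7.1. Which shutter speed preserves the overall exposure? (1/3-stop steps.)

1/60s

ISO: 8000 → 10000 → 12800 → 16000 → 20000 → 25600 — 1 2/3 stops higher (brighter).
Aperture: f/20 → f/18 → f/16 → f/14 → f/13 → f/11 → f/10 → f/9 → f/8 → f/7.1 — 3 stops wider (brighter).
Net change so far: 4 2/3 stops brighter. Offset with the shutter speed: 0.4 → 0.3 → 1/4 → 1/5 → 1/6 → 1/8 → 1/10 → 1/13 → 1/15 → 1/20 → 1/25 → 1/30 → 1/40 → 1/50 → 1/60.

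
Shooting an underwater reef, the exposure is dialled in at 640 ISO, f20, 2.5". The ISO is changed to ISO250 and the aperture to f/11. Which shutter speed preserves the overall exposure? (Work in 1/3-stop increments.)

ISO: 640 → 500 → 400 → 320 → 250 — 1 1/3 stops lower (darker).
Aperture: f/20 → f/18 → f/16 → f/14 → f/13 → f/11 — 1 2/3 stops wider (brighter).
Net change so far: 1/3 stop brighter. Offset with the shutter speed: 2.5 → 2.

2 s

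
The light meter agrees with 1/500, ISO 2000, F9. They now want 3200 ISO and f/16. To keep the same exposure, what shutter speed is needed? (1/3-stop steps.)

ISO: 2000 → 2500 → 3200 — 2/3 stop higher (brighter).
Aperture: f/9 → f/10 → f/11 → f/13 → f/14 → f/16 — 1 2/3 stops narrower (darker).
Net change so far: 1 stop darker. Offset with the shutter speed: 1/500 → 1/400 → 1/320 → 1/250.

1/250s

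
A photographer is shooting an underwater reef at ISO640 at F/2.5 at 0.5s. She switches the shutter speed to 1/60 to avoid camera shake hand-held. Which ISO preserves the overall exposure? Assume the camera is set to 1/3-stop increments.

ISO 20000

Shutter speed: 0.5 → 0.4 → 0.3 → 1/4 → 1/5 → 1/6 → 1/8 → 1/10 → 1/13 → 1/15 → 1/20 → 1/25 → 1/30 → 1/40 → 1/50 → 1/60 — 5 stops faster (darker).
Need 5 stops brighter from the ISO: 640 → 800 → 1000 → 1250 → 1600 → 2000 → 2500 → 3200 → 4000 → 5000 → 6400 → 8000 → 10000 → 12800 → 16000 → 20000.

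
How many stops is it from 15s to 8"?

15 → 8 — count the steps: 1 stop.

1 stop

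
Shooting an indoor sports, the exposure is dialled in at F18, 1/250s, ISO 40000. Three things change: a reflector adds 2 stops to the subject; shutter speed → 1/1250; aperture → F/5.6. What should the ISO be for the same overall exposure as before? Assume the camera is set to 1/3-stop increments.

ISO 5000

Scene light: 2 stops brighter.
Shutter speed: 1/250 → 1/320 → 1/400 → 1/500 → 1/640 → 1/800 → 1/1000 → 1/1250 — 2 1/3 stops faster (darker).
Aperture: f/18 → f/16 → f/14 → f/13 → f/11 → f/10 → f/9 → f/8 → f/7.1 → f/6.3 → f/5.6 — 3 1/3 stops larger aperture (brighter).
Net so far: 3 stops brighter. ISO: 40000 → 32000 → 25600 → 20000 → 16000 → 12800 → 10000 → 8000 → 6400 → 5000.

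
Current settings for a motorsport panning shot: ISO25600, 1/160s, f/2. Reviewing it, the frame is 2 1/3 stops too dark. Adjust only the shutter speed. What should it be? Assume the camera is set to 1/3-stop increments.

1/30s

Underexposed by 2 1/3 stops → need 2 1/3 stops brighter.
Shutter speed: 1/160 → 1/125 → 1/100 → 1/80 → 1/60 → 1/50 → 1/40 → 1/30.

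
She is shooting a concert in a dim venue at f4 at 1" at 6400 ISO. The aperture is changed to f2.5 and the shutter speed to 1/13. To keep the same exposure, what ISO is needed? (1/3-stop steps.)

Aperture: f/4 → f/3.5 → f/3.2 → f/2.8 → f/2.5 — 1 1/3 stops larger aperture (brighter).
Shutter speed: 1 → 0.8 → 0.6 → 0.5 → 0.4 → 0.3 → 1/4 → 1/5 → 1/6 → 1/8 → 1/10 → 1/13 — 3 2/3 stops faster (darker).
Net change so far: 2 1/3 stops darker. Offset with the ISO: 6400 → 8000 → 10000 → 12800 → 16000 → 20000 → 25600 → 32000.

ISO 32000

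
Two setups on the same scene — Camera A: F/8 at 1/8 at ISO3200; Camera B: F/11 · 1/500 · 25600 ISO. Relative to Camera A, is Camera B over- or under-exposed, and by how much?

4 stops darker

Aperture: f/8 → f/11 — 1 stop narrower (darker).
Shutter speed: 1/8 → 1/15 → 1/30 → 1/60 → 1/125 → 1/250 → 1/500 — 6 stops faster (darker).
ISO: 3200 → 6400 → 12800 → 25600 — 3 stops raised (brighter).
Net: −1 −6 +3 = −4 stops.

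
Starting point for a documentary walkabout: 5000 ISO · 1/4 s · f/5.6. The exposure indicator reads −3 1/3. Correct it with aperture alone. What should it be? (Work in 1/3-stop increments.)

f/1.8

Underexposed by 3 1/3 stops → need 3 1/3 stops brighter.
Aperture: f/5.6 → f/5 → f/4.5 → f/4 → f/3.5 → f/3.2 → f/2.8 → f/2.5 → f/2.2 → f/2 → f/1.8.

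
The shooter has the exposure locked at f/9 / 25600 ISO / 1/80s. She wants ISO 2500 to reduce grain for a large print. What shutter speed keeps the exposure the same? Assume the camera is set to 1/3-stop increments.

1/8s

ISO: 25600 → 20000 → 16000 → 12800 → 10000 → 8000 → 6400 → 5000 → 4000 → 3200 → 2500 — 3 1/3 stops lower (darker).
Need 3 1/3 stops brighter from the shutter speed: 1/80 → 1/60 → 1/50 → 1/40 → 1/30 → 1/25 → 1/20 → 1/15 → 1/13 → 1/10 → 1/8.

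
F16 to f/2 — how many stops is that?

6 stops

f/16 → f/11 → f/8 → f/5.6 → f/4 → f/2.8 → f/2 — count the steps: 6 stops.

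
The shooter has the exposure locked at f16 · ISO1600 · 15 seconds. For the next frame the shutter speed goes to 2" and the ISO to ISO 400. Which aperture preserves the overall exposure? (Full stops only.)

f/2.8

Shutter speed: 15 → 8 → 4 → 2 — 3 stops faster (darker).
ISO: 1600 → 800 → 400 — 2 stops lower (darker).
Net change so far: 5 stops darker. Offset with the aperture: f/16 → f/11 → f/8 → f/5.6 → f/4 → f/2.8.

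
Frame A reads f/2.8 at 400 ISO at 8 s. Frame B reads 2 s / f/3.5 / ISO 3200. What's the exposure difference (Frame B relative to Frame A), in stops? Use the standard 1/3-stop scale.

1/3 stop brighter

Aperture: f/2.8 → f/3.2 → f/3.5 — 2/3 stop narrower (darker).
Shutter speed: 8 → 6 → 5 → 4 → 3.2 → 2.5 → 2 — 2 stops faster (darker).
ISO: 400 → 500 → 640 → 800 → 1000 → 1250 → 1600 → 2000 → 2500 → 3200 — 3 stops higher (brighter).
Net: −2/3 −2 +3 = +1/3 stops.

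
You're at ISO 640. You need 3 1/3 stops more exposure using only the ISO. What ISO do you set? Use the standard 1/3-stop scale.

ISO 6400

ISO: 640 → 800 → 1000 → 1250 → 1600 → 2000 → 2500 → 3200 → 4000 → 5000 → 6400 — 3 1/3 stops raised (brighter).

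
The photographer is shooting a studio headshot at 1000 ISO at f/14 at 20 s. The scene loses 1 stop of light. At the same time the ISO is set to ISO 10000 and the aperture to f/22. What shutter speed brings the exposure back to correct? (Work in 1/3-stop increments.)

10 s

Scene light: 1 stop darker.
ISO: 1000 → 1250 → 1600 → 2000 → 2500 → 3200 → 4000 → 5000 → 6400 → 8000 → 10000 — 3 1/3 stops raised (brighter).
Aperture: f/14 → f/16 → f/18 → f/20 → f/22 — 1 1/3 stops stopped down (darker).
Net so far: 1 stop brighter. Shutter speed: 20 → 15 → 13 → 10.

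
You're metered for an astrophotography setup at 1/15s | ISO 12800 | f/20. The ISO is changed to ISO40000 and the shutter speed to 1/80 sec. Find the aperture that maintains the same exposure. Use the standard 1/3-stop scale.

f/16

ISO: 12800 → 16000 → 20000 → 25600 → 32000 → 40000 — 1 2/3 stops higher (brighter).
Shutter speed: 1/15 → 1/20 → 1/25 → 1/30 → 1/40 → 1/50 → 1/60 → 1/80 — 2 1/3 stops shorter (darker).
Net change so far: 2/3 stop darker. Offset with the aperture: f/20 → f/18 → f/16.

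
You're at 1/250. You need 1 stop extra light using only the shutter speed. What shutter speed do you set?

1/125s

Shutter speed: 1/250 → 1/125 — 1 stop longer (brighter).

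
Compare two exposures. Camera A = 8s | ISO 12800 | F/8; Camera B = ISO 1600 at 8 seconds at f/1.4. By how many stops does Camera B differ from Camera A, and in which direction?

2 stops brighter

Aperture: f/8 → f/5.6 → f/4 → f/2.8 → f/2 → f/1.4 — 5 stops wider (brighter).
Shutter speed: unchanged.
ISO: 12800 → 6400 → 3200 → 1600 — 3 stops lower (darker).
Net: +5 −3 = +2 stops.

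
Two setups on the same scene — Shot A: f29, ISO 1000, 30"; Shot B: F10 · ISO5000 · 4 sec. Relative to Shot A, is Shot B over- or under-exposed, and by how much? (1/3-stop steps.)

Aperture: f/29 → f/25 → f/22 → f/20 → f/18 → f/16 → f/14 → f/13 → f/11 → f/10 — 3 stops larger aperture (brighter).
Shutter speed: 30 → 25 → 20 → 15 → 13 → 10 → 8 → 6 → 5 → 4 — 3 stops shorter (darker).
ISO: 1000 → 1250 → 1600 → 2000 → 2500 → 3200 → 4000 → 5000 — 2 1/3 stops higher (brighter).
Net: +3 −3 +2 1/3 = +2 1/3 stops.

2 1/3 stops brighter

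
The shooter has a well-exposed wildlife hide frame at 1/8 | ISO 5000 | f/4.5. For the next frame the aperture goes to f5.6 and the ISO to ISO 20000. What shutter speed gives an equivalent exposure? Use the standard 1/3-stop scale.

Aperture: f/4.5 → f/5 → f/5.6 — 2/3 stop stopped down (darker).
ISO: 5000 → 6400 → 8000 → 10000 → 12800 → 16000 → 20000 — 2 stops raised (brighter).
Net change so far: 1 1/3 stops brighter. Offset with the shutter speed: 1/8 → 1/10 → 1/13 → 1/15 → 1/20.

1/20s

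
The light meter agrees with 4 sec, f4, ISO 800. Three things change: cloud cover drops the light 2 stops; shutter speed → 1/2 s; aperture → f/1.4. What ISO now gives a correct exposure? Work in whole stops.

ISO 3200

Scene light: 2 stops darker.
Shutter speed: 4 → 2 → 1 → 1/2 — 3 stops faster (darker).
Aperture: f/4 → f/2.8 → f/2 → f/1.4 — 3 stops wider (brighter).
Net so far: 2 stops darker. ISO: 800 → 1600 → 3200.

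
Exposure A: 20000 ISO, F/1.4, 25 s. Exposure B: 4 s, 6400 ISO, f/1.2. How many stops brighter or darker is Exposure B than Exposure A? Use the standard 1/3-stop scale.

4 stops darker

Aperture: f/1.4 → f/1.2 — 1/3 stop wider (brighter).
Shutter speed: 25 → 20 → 15 → 13 → 10 → 8 → 6 → 5 → 4 — 2 2/3 stops faster (darker).
ISO: 20000 → 16000 → 12800 → 10000 → 8000 → 6400 — 1 2/3 stops lower (darker).
Net: +1/3 −2 2/3 −1 2/3 = −4 stops.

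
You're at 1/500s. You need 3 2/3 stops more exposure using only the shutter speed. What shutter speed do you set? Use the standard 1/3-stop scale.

1/40s

Shutter speed: 1/500 → 1/400 → 1/320 → 1/250 → 1/200 → 1/160 → 1/125 → 1/100 → 1/80 → 1/60 → 1/50 → 1/40 — 3 2/3 stops slower (brighter).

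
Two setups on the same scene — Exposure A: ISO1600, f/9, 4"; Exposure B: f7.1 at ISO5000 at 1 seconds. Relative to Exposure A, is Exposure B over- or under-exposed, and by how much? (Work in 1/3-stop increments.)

1/3 stop brighter

Aperture: f/9 → f/8 → f/7.1 — 2/3 stop opened up (brighter).
Shutter speed: 4 → 3.2 → 2.5 → 2 → 1.6 → 1.3 → 1 — 2 stops faster (darker).
ISO: 1600 → 2000 → 2500 → 3200 → 4000 → 5000 — 1 2/3 stops higher (brighter).
Net: +2/3 −2 +1 2/3 = +1/3 stops.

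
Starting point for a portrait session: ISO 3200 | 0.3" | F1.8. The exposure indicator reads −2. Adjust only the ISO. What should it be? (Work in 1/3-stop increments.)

ISO 12800

Underexposed by 2 stops → need 2 stops brighter.
ISO: 3200 → 4000 → 5000 → 6400 → 8000 → 10000 → 12800.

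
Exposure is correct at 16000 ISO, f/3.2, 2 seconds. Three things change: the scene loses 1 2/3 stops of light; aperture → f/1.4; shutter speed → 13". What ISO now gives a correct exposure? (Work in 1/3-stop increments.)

Scene light: 1 2/3 stops darker.
Aperture: f/3.2 → f/2.8 → f/2.5 → f/2.2 → f/2 → f/1.8 → f/1.6 → f/1.4 — 2 1/3 stops larger aperture (brighter).
Shutter speed: 2 → 2.5 → 3.2 → 4 → 5 → 6 → 8 → 10 → 13 — 2 2/3 stops slower (brighter).
Net so far: 3 1/3 stops brighter. ISO: 16000 → 12800 → 10000 → 8000 → 6400 → 5000 → 4000 → 3200 → 2500 → 2000 → 1600.

ISO 1600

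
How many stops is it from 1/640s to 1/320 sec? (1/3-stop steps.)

1/640 → 1/500 → 1/400 → 1/320 — count the steps: 3 third-stops = 1 stop.

1 stop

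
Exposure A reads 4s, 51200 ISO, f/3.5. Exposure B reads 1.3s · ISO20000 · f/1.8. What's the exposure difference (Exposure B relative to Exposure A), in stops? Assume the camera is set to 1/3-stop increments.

1 stop darker

Aperture: f/3.5 → f/3.2 → f/2.8 → f/2.5 → f/2.2 → f/2 → f/1.8 — 2 stops opened up (brighter).
Shutter speed: 4 → 3.2 → 2.5 → 2 → 1.6 → 1.3 — 1 2/3 stops shorter (darker).
ISO: 51200 → 40000 → 32000 → 25600 → 20000 — 1 1/3 stops dropped (darker).
Net: +2 −1 2/3 −1 1/3 = −1 stop.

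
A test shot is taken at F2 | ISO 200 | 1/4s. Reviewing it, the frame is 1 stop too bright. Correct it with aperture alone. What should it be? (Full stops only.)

Overexposed by 1 stop → need 1 stop darker.
Aperture: f/2 → f/2.8.

f/2.8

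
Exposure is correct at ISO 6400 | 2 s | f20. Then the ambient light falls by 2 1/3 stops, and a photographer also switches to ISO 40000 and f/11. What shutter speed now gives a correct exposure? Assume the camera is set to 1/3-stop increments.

0.5 s

Scene light: 2 1/3 stops darker.
ISO: 6400 → 8000 → 10000 → 12800 → 16000 → 20000 → 25600 → 32000 → 40000 — 2 2/3 stops higher (brighter).
Aperture: f/20 → f/18 → f/16 → f/14 → f/13 → f/11 — 1 2/3 stops larger aperture (brighter).
Net so far: 2 stops brighter. Shutter speed: 2 → 1.6 → 1.3 → 1 → 0.8 → 0.6 → 0.5.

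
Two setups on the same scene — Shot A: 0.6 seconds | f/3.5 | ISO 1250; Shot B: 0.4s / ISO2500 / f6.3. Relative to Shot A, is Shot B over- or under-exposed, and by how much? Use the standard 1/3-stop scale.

Aperture: f/3.5 → f/4 → f/4.5 → f/5 → f/5.6 → f/6.3 — 1 2/3 stops stopped down (darker).
Shutter speed: 0.6 → 0.5 → 0.4 — 2/3 stop faster (darker).
ISO: 1250 → 1600 → 2000 → 2500 — 1 stop raised (brighter).
Net: −1 2/3 −2/3 +1 = −1 1/3 stops.

1 1/3 stops darker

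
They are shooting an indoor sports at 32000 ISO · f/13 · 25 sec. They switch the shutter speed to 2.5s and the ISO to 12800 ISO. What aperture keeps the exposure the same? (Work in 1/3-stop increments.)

f/2.5

Shutter speed: 25 → 20 → 15 → 13 → 10 → 8 → 6 → 5 → 4 → 3.2 → 2.5 — 3 1/3 stops faster (darker).
ISO: 32000 → 25600 → 20000 → 16000 → 12800 — 1 1/3 stops lower (darker).
Net change so far: 4 2/3 stops darker. Offset with the aperture: f/13 → f/11 → f/10 → f/9 → f/8 → f/7.1 → f/6.3 → f/5.6 → f/5 → f/4.5 → f/4 → f/3.5 → f/3.2 → f/2.8 → f/2.5.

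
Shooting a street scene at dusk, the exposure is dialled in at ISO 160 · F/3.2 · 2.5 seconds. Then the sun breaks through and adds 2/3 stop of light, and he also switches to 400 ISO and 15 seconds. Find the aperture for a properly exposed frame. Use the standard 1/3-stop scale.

f/16

Scene light: 2/3 stop brighter.
ISO: 160 → 200 → 250 → 320 → 400 — 1 1/3 stops raised (brighter).
Shutter speed: 2.5 → 3.2 → 4 → 5 → 6 → 8 → 10 → 13 → 15 — 2 2/3 stops longer (brighter).
Net so far: 4 2/3 stops brighter. Aperture: f/3.2 → f/3.5 → f/4 → f/4.5 → f/5 → f/5.6 → f/6.3 → f/7.1 → f/8 → f/9 → f/10 → f/11 → f/13 → f/14 → f/16.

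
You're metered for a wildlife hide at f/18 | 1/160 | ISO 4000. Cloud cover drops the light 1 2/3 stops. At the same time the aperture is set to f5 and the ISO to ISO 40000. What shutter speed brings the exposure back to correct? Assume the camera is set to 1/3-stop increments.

Scene light: 1 2/3 stops darker.
Aperture: f/18 → f/16 → f/14 → f/13 → f/11 → f/10 → f/9 → f/8 → f/7.1 → f/6.3 → f/5.6 → f/5 — 3 2/3 stops wider (brighter).
ISO: 4000 → 5000 → 6400 → 8000 → 10000 → 12800 → 16000 → 20000 → 25600 → 32000 → 40000 — 3 1/3 stops higher (brighter).
Net so far: 5 1/3 stops brighter. Shutter speed: 1/160 → 1/200 → 1/250 → 1/320 → 1/400 → 1/500 → 1/640 → 1/800 → 1/1000 → 1/1250 → 1/1600 → 1/2000 → 1/2500 → 1/3200 → 1/4000 → 1/5000 → 1/6400.

1/6400s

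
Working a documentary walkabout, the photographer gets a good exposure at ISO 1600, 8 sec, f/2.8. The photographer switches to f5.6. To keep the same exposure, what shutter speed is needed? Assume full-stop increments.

30 s

Aperture: f/2.8 → f/4 → f/5.6 — 2 stops smaller aperture (darker).
Need 2 stops brighter from the shutter speed: 8 → 15 → 30.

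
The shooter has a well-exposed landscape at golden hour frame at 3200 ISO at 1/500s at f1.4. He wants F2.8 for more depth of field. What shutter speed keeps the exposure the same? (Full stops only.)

Aperture: f/1.4 → f/2 → f/2.8 — 2 stops smaller aperture (darker).
Need 2 stops brighter from the shutter speed: 1/500 → 1/250 → 1/125.

1/125s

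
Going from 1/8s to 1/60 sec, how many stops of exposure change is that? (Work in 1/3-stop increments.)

3 stops

1/8 → 1/10 → 1/13 → 1/15 → 1/20 → 1/25 → 1/30 → 1/40 → 1/50 → 1/60 — count the steps: 9 third-stops = 3 stops.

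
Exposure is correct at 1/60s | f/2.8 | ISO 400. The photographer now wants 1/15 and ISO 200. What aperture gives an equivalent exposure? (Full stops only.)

Shutter speed: 1/60 → 1/30 → 1/15 — 2 stops slower (brighter).
ISO: 400 → 200 — 1 stop lower (darker).
Net change so far: 1 stop brighter. Offset with the aperture: f/2.8 → f/4.

f/4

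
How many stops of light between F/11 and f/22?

f/11 → f/16 → f/22 — count the steps: 2 stops.

2 stops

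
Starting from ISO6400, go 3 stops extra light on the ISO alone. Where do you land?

ISO: 6400 → 12800 → 25600 → 51200 — 3 stops higher (brighter).

ISO 51200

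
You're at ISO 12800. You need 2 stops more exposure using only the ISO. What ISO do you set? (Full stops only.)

ISO: 12800 → 25600 → 51200 — 2 stops higher (brighter).

ISO 51200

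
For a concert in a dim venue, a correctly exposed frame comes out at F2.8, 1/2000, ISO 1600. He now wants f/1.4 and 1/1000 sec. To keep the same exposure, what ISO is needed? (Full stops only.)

Aperture: f/2.8 → f/2 → f/1.4 — 2 stops wider (brighter).
Shutter speed: 1/2000 → 1/1000 — 1 stop slower (brighter).
Net change so far: 3 stops brighter. Offset with the ISO: 1600 → 800 → 400 → 200.

ISO 200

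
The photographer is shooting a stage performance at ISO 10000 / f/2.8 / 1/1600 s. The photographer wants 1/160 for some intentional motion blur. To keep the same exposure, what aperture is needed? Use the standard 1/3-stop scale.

f/9

Shutter speed: 1/1600 → 1/1250 → 1/1000 → 1/800 → 1/640 → 1/500 → 1/400 → 1/320 → 1/250 → 1/200 → 1/160 — 3 1/3 stops slower (brighter).
Need 3 1/3 stops darker from the aperture: f/2.8 → f/3.2 → f/3.5 → f/4 → f/4.5 → f/5 → f/5.6 → f/6.3 → f/7.1 → f/8 → f/9.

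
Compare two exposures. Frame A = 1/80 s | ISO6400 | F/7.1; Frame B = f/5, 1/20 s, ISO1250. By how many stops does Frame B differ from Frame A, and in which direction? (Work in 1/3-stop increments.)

Aperture: f/7.1 → f/6.3 → f/5.6 → f/5 — 1 stop opened up (brighter).
Shutter speed: 1/80 → 1/60 → 1/50 → 1/40 → 1/30 → 1/25 → 1/20 — 2 stops slower (brighter).
ISO: 6400 → 5000 → 4000 → 3200 → 2500 → 2000 → 1600 → 1250 — 2 1/3 stops dropped (darker).
Net: +1 +2 −2 1/3 = +2/3 stops.

2/3 stop brighter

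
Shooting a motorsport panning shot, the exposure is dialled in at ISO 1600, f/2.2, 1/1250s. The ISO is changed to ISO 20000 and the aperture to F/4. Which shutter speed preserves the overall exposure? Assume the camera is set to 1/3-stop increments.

1/5000s

ISO: 1600 → 2000 → 2500 → 3200 → 4000 → 5000 → 6400 → 8000 → 10000 → 12800 → 16000 → 20000 — 3 2/3 stops higher (brighter).
Aperture: f/2.2 → f/2.5 → f/2.8 → f/3.2 → f/3.5 → f/4 — 1 2/3 stops narrower (darker).
Net change so far: 2 stops brighter. Offset with the shutter speed: 1/1250 → 1/1600 → 1/2000 → 1/2500 → 1/3200 → 1/4000 → 1/5000.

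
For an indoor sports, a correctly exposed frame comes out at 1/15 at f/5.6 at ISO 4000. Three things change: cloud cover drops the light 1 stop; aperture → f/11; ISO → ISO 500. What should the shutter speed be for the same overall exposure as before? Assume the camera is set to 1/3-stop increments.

4 s

Scene light: 1 stop darker.
Aperture: f/5.6 → f/6.3 → f/7.1 → f/8 → f/9 → f/10 → f/11 — 2 stops stopped down (darker).
ISO: 4000 → 3200 → 2500 → 2000 → 1600 → 1250 → 1000 → 800 → 640 → 500 — 3 stops dropped (darker).
Net so far: 6 stops darker. Shutter speed: 1/15 → 1/13 → 1/10 → 1/8 → 1/6 → 1/5 → 1/4 → 0.3 → 0.4 → 0.5 → 0.6 → 0.8 → 1 → 1.3 → 1.6 → 2 → 2.5 → 3.2 → 4.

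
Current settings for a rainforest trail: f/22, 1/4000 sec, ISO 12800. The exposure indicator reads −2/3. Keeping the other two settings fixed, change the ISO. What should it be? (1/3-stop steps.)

ISO 20000

Underexposed by 2/3 stop → need 2/3 stop brighter.
ISO: 12800 → 16000 → 20000.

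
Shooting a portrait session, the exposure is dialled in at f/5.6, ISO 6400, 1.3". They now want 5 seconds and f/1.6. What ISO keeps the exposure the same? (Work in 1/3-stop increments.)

Shutter speed: 1.3 → 1.6 → 2 → 2.5 → 3.2 → 4 → 5 — 2 stops slower (brighter).
Aperture: f/5.6 → f/5 → f/4.5 → f/4 → f/3.5 → f/3.2 → f/2.8 → f/2.5 → f/2.2 → f/2 → f/1.8 → f/1.6 — 3 2/3 stops opened up (brighter).
Net change so far: 5 2/3 stops brighter. Offset with the ISO: 6400 → 5000 → 4000 → 3200 → 2500 → 2000 → 1600 → 1250 → 1000 → 800 → 640 → 500 → 400 → 320 → 250 → 200 → 160 → 125.

ISO 125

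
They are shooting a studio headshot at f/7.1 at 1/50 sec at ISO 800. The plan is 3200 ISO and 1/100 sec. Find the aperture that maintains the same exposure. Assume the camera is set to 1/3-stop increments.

f/10

ISO: 800 → 1000 → 1250 → 1600 → 2000 → 2500 → 3200 — 2 stops raised (brighter).
Shutter speed: 1/50 → 1/60 → 1/80 → 1/100 — 1 stop faster (darker).
Net change so far: 1 stop brighter. Offset with the aperture: f/7.1 → f/8 → f/9 → f/10.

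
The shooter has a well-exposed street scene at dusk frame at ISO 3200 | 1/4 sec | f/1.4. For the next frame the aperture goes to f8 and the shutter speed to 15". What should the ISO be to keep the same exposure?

Aperture: f/1.4 → f/2 → f/2.8 → f/4 → f/5.6 → f/8 — 5 stops smaller aperture (darker).
Shutter speed: 1/4 → 1/2 → 1 → 2 → 4 → 8 → 15 — 6 stops slower (brighter).
Net change so far: 1 stop brighter. Offset with the ISO: 3200 → 1600.

ISO 1600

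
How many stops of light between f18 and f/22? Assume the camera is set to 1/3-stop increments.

2/3 stop

f/18 → f/20 → f/22 — count the steps: 2 third-stops = 2/3 stop.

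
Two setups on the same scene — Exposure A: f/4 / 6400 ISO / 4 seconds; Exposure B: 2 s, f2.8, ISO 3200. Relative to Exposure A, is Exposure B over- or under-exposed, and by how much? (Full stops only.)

1 stop darker

Aperture: f/4 → f/2.8 — 1 stop larger aperture (brighter).
Shutter speed: 4 → 2 — 1 stop faster (darker).
ISO: 6400 → 3200 — 1 stop lower (darker).
Net: +1 −1 −1 = −1 stop.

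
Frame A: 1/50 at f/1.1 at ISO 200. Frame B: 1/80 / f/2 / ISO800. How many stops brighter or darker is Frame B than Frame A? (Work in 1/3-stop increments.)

Aperture: f/1.1 → f/1.2 → f/1.4 → f/1.6 → f/1.8 → f/2 — 1 2/3 stops stopped down (darker).
Shutter speed: 1/50 → 1/60 → 1/80 — 2/3 stop shorter (darker).
ISO: 200 → 250 → 320 → 400 → 500 → 640 → 800 — 2 stops higher (brighter).
Net: −1 2/3 −2/3 +2 = −1/3 stops.

1/3 stop darker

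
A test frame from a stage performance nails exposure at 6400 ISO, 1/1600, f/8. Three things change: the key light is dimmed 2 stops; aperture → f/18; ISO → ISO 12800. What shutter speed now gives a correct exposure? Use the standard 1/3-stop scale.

1/160s

Scene light: 2 stops darker.
Aperture: f/8 → f/9 → f/10 → f/11 → f/13 → f/14 → f/16 → f/18 — 2 1/3 stops smaller aperture (darker).
ISO: 6400 → 8000 → 10000 → 12800 — 1 stop raised (brighter).
Net so far: 3 1/3 stops darker. Shutter speed: 1/1600 → 1/1250 → 1/1000 → 1/800 → 1/640 → 1/500 → 1/400 → 1/320 → 1/250 → 1/200 → 1/160.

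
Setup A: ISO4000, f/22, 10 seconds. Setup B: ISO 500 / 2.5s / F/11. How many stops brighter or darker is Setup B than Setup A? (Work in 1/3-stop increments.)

3 stops darker

Aperture: f/22 → f/20 → f/18 → f/16 → f/14 → f/13 → f/11 — 2 stops opened up (brighter).
Shutter speed: 10 → 8 → 6 → 5 → 4 → 3.2 → 2.5 — 2 stops faster (darker).
ISO: 4000 → 3200 → 2500 → 2000 → 1600 → 1250 → 1000 → 800 → 640 → 500 — 3 stops lower (darker).
Net: +2 −2 −3 = −3 stops.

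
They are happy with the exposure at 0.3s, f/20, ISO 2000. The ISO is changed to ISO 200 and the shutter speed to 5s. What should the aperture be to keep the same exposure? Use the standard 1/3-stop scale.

ISO: 2000 → 1600 → 1250 → 1000 → 800 → 640 → 500 → 400 → 320 → 250 → 200 — 3 1/3 stops dropped (darker).
Shutter speed: 0.3 → 0.4 → 0.5 → 0.6 → 0.8 → 1 → 1.3 → 1.6 → 2 → 2.5 → 3.2 → 4 → 5 — 4 stops slower (brighter).
Net change so far: 2/3 stop brighter. Offset with the aperture: f/20 → f/22 → f/25.

f/25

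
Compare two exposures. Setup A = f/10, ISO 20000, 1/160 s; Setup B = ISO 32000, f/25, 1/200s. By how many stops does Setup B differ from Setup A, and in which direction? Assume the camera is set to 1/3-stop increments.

Aperture: f/10 → f/11 → f/13 → f/14 → f/16 → f/18 → f/20 → f/22 → f/25 — 2 2/3 stops stopped down (darker).
Shutter speed: 1/160 → 1/200 — 1/3 stop shorter (darker).
ISO: 20000 → 25600 → 32000 — 2/3 stop raised (brighter).
Net: −2 2/3 −1/3 +2/3 = −2 1/3 stops.

2 1/3 stops darker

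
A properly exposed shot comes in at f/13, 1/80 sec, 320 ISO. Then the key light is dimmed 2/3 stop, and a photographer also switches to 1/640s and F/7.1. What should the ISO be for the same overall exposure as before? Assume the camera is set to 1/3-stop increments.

Scene light: 2/3 stop darker.
Shutter speed: 1/80 → 1/100 → 1/125 → 1/160 → 1/200 → 1/250 → 1/320 → 1/400 → 1/500 → 1/640 — 3 stops faster (darker).
Aperture: f/13 → f/11 → f/10 → f/9 → f/8 → f/7.1 — 1 2/3 stops opened up (brighter).
Net so far: 2 stops darker. ISO: 320 → 400 → 500 → 640 → 800 → 1000 → 1250.

ISO 1250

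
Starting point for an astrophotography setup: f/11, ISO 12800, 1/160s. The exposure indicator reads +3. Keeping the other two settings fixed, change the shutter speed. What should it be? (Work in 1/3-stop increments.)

Overexposed by 3 stops → need 3 stops darker.
Shutter speed: 1/160 → 1/200 → 1/250 → 1/320 → 1/400 → 1/500 → 1/640 → 1/800 → 1/1000 → 1/1250.

1/1250s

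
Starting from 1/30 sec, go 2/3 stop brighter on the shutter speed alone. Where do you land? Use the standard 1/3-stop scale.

Shutter speed: 1/30 → 1/25 → 1/20 — 2/3 stop longer (brighter).

1/20s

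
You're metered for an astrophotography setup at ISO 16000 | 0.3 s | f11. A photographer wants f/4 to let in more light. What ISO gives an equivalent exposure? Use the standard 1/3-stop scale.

Aperture: f/11 → f/10 → f/9 → f/8 → f/7.1 → f/6.3 → f/5.6 → f/5 → f/4.5 → f/4 — 3 stops larger aperture (brighter).
Need 3 stops darker from the ISO: 16000 → 12800 → 10000 → 8000 → 6400 → 5000 → 4000 → 3200 → 2500 → 2000.

ISO 2000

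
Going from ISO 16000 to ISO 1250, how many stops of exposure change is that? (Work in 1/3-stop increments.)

3 2/3 stops

16000 → 12800 → 10000 → 8000 → 6400 → 5000 → 4000 → 3200 → 2500 → 2000 → 1600 → 1250 — count the steps: 11 third-stops = 3 2/3 stops.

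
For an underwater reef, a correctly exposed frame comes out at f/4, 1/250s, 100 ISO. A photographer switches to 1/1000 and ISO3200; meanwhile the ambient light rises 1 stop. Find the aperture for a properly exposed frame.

Scene light: 1 stop brighter.
Shutter speed: 1/250 → 1/500 → 1/1000 — 2 stops faster (darker).
ISO: 100 → 200 → 400 → 800 → 1600 → 3200 — 5 stops higher (brighter).
Net so far: 4 stops brighter. Aperture: f/4 → f/5.6 → f/8 → f/11 → f/16.

f/16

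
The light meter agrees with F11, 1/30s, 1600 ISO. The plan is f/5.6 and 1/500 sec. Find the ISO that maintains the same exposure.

Aperture: f/11 → f/8 → f/5.6 — 2 stops larger aperture (brighter).
Shutter speed: 1/30 → 1/60 → 1/125 → 1/250 → 1/500 — 4 stops shorter (darker).
Net change so far: 2 stops darker. Offset with the ISO: 1600 → 3200 → 6400.

ISO 6400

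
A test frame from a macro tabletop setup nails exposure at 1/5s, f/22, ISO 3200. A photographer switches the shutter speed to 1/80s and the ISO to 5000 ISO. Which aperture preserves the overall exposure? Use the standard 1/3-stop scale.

Shutter speed: 1/5 → 1/6 → 1/8 → 1/10 → 1/13 → 1/15 → 1/20 → 1/25 → 1/30 → 1/40 → 1/50 → 1/60 → 1/80 — 4 stops faster (darker).
ISO: 3200 → 4000 → 5000 — 2/3 stop raised (brighter).
Net change so far: 3 1/3 stops darker. Offset with the aperture: f/22 → f/20 → f/18 → f/16 → f/14 → f/13 → f/11 → f/10 → f/9 → f/8 → f/7.1.

f/7.1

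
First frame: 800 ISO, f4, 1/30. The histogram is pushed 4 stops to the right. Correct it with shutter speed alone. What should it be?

1/500s

Overexposed by 4 stops → need 4 stops darker.
Shutter speed: 1/30 → 1/60 → 1/125 → 1/250 → 1/500.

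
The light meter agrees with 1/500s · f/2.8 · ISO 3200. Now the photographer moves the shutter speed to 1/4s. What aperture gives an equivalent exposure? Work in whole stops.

f/32

Shutter speed: 1/500 → 1/250 → 1/125 → 1/60 → 1/30 → 1/15 → 1/8 → 1/4 — 7 stops slower (brighter).
Need 7 stops darker from the aperture: f/2.8 → f/4 → f/5.6 → f/8 → f/11 → f/16 → f/22 → f/32.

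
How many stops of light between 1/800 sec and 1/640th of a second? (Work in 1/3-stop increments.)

1/800 → 1/640 — count the steps: 1 third-stops = 1/3 stop.

1/3 stop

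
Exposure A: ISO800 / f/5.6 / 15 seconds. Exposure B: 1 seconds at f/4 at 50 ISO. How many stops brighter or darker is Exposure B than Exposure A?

7 stops darker

Aperture: f/5.6 → f/4 — 1 stop opened up (brighter).
Shutter speed: 15 → 8 → 4 → 2 → 1 — 4 stops shorter (darker).
ISO: 800 → 400 → 200 → 100 → 50 — 4 stops lower (darker).
Net: +1 −4 −4 = −7 stops.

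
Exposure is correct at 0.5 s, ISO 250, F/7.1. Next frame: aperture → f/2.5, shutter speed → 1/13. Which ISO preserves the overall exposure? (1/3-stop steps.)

ISO 200

Aperture: f/7.1 → f/6.3 → f/5.6 → f/5 → f/4.5 → f/4 → f/3.5 → f/3.2 → f/2.8 → f/2.5 — 3 stops wider (brighter).
Shutter speed: 0.5 → 0.4 → 0.3 → 1/4 → 1/5 → 1/6 → 1/8 → 1/10 → 1/13 — 2 2/3 stops shorter (darker).
Net change so far: 1/3 stop brighter. Offset with the ISO: 250 → 200.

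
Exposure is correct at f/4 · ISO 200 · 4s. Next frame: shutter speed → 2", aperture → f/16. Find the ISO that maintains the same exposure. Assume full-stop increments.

ISO 6400

Shutter speed: 4 → 2 — 1 stop faster (darker).
Aperture: f/4 → f/5.6 → f/8 → f/11 → f/16 — 4 stops smaller aperture (darker).
Net change so far: 5 stops darker. Offset with the ISO: 200 → 400 → 800 → 1600 → 3200 → 6400.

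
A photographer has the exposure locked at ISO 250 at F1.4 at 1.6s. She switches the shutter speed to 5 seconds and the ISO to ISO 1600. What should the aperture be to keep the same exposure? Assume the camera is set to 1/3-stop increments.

Shutter speed: 1.6 → 2 → 2.5 → 3.2 → 4 → 5 — 1 2/3 stops slower (brighter).
ISO: 250 → 320 → 400 → 500 → 640 → 800 → 1000 → 1250 → 1600 — 2 2/3 stops raised (brighter).
Net change so far: 4 1/3 stops brighter. Offset with the aperture: f/1.4 → f/1.6 → f/1.8 → f/2 → f/2.2 → f/2.5 → f/2.8 → f/3.2 → f/3.5 → f/4 → f/4.5 → f/5 → f/5.6 → f/6.3.

f/6.3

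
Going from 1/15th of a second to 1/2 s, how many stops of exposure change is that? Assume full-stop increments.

3 stops

1/15 → 1/8 → 1/4 → 1/2 — count the steps: 3 stops.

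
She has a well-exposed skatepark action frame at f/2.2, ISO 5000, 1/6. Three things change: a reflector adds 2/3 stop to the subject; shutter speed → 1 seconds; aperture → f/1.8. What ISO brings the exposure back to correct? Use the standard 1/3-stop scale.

ISO 320

Scene light: 2/3 stop brighter.
Shutter speed: 1/6 → 1/5 → 1/4 → 0.3 → 0.4 → 0.5 → 0.6 → 0.8 → 1 — 2 2/3 stops longer (brighter).
Aperture: f/2.2 → f/2 → f/1.8 — 2/3 stop opened up (brighter).
Net so far: 4 stops brighter. ISO: 5000 → 4000 → 3200 → 2500 → 2000 → 1600 → 1250 → 1000 → 800 → 640 → 500 → 400 → 320.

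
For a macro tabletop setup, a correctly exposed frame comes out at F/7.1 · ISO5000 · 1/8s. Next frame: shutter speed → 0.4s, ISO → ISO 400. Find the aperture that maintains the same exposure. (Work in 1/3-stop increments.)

Shutter speed: 1/8 → 1/6 → 1/5 → 1/4 → 0.3 → 0.4 — 1 2/3 stops longer (brighter).
ISO: 5000 → 4000 → 3200 → 2500 → 2000 → 1600 → 1250 → 1000 → 800 → 640 → 500 → 400 — 3 2/3 stops lower (darker).
Net change so far: 2 stops darker. Offset with the aperture: f/7.1 → f/6.3 → f/5.6 → f/5 → f/4.5 → f/4 → f/3.5.

f/3.5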